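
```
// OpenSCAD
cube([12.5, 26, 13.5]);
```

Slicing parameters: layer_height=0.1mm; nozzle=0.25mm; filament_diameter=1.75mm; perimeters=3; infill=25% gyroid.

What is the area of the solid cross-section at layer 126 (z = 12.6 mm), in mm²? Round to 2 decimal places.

325.00 mm²

At z = 12.6 mm: the 12.5×26 cube contributes its full rectangle (area 325.00 mm²). Overall, the cross-section is a single solid region. Net area = 325.00 mm².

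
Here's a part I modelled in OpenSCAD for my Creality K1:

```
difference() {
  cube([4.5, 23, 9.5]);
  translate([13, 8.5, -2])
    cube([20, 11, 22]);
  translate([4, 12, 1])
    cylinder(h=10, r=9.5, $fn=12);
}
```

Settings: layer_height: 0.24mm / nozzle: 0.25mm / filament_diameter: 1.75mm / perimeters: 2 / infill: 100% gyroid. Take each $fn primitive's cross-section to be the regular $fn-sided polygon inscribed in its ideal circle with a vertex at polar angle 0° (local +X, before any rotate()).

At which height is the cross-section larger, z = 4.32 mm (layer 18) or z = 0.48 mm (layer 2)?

layer 2 (z = 0.48 mm)

Layer 18 (z = 4.32): the 4.5×23 cube contributes its full rectangle (area 103.50 mm²); the 20×11 cube at (13, 8.5) contributes its full rectangle (area 220.00 mm²); the r=9.5 cylinder at (4, 12) gives a regular 12-gon of circumradius 9.5 (constant along its height) (area = (12/2)·9.500²·sin(360°/12) = 270.75 mm²); Taking the first minus the rest: starting from the 4.5×23 cube (103.50 mm²), the 20×11 cube at (13, 8.5) misses the remaining region (no effect); the r=9.5 cylinder at (4, 12) partially overlaps it — only the 81.15 mm² overlap (of its 270.75 mm²) is removed, clipping the outline — area = 22.35 mm². So its area = 22.35 mm². Layer 2 (z = 0.48): the cube (footprint 4.5×23) is included at this height (area 103.50 mm²); the cube at (13, 8.5) (footprint 20×11) is included at this height (area 220.00 mm²); the cylinder at (4, 12) is not intersected at this z (z outside [1, 11]); Taking the first minus the rest: starting from the 4.5×23 cube (103.50 mm²), the 20×11 cube at (13, 8.5) misses the remaining region (no effect) — area = 103.50 mm². So its area = 103.50 mm². Layer 2 is larger (103.50 vs 22.35 mm²).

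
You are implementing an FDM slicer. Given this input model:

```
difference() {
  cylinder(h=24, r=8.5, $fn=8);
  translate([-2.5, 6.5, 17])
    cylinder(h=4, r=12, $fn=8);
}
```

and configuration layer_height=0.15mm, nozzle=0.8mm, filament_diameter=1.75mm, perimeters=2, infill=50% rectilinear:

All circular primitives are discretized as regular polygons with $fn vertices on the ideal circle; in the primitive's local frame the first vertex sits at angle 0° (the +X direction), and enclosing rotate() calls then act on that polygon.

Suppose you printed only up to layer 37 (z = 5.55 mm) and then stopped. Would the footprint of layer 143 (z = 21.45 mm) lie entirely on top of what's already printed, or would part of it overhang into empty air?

Compare the two slices. At z = 5.55: the r=8.5 cylinder contributes a regular 8-gon of circumradius 8.5 (area = (8/2)·8.500²·sin(360°/8) = 204.35 mm²); the cylinder at (-2.5, 6.5) is absent (z outside [17, 21]); Taking the first minus the rest: none of the subtracted shapes is present at this height, so the r=8.5 cylinder is unchanged — area = 204.35 mm². At z = 21.45: the r=8.5 cylinder contributes a regular 8-gon of circumradius 8.5 (area = (8/2)·8.500²·sin(360°/8) = 204.35 mm²); the cylinder at (-2.5, 6.5) is absent (z outside [17, 21]); Subtracting the remaining from the first: none of the subtracted shapes is present at this height, so the r=8.5 cylinder is unchanged — area = 204.35 mm². Checking containment: the cross-section at z = 21.45 is a subset of the cross-section at z = 5.55.

entirely on top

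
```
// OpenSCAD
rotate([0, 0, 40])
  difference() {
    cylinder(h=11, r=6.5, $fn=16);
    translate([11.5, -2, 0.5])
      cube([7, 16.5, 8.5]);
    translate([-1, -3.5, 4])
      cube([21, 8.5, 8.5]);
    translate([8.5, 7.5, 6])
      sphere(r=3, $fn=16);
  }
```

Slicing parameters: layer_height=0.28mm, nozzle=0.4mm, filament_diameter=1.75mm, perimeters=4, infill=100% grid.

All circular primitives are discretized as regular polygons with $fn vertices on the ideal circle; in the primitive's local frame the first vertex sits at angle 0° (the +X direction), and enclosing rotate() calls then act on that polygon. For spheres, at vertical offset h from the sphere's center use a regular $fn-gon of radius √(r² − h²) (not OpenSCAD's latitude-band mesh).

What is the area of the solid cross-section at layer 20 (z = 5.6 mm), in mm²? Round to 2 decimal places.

At z = 5.6 mm: the r=6.5 cylinder gives a regular 16-gon of circumradius 6.5 (constant along its height) (area = (16/2)·6.500²·sin(360°/16) = 129.35 mm²); the 7×16.5 cube at (11.5, -2) contributes its full rectangle (area 115.50 mm²); the cube at (-1, -3.5) (footprint 21×8.5) is included at this height (area 178.50 mm²); the r=3 sphere at (8.5, 7.5) contributes a regular 16-gon of circumradius √(3²−0.4²) = 2.973 (area = (16/2)·2.973²·sin(360°/16) = 27.06 mm²); Subtracting the remaining from the first: starting from the r=6.5 cylinder (129.35 mm²), the 7×16.5 cube at (11.5, -2) misses the remaining region (no effect); the 21×8.5 cube at (-1, -3.5) partially overlaps it — only the 58.26 mm² overlap (of its 178.50 mm²) is removed, clipping the outline; the r=3 sphere at (8.5, 7.5) misses the remaining region (no effect) — area = 71.09 mm²; (whole slice rotated 40° about Z — lengths, areas and connectivity unchanged). Overall, the cross-section is a single solid region. Net area = 71.09 mm².

71.09 mm²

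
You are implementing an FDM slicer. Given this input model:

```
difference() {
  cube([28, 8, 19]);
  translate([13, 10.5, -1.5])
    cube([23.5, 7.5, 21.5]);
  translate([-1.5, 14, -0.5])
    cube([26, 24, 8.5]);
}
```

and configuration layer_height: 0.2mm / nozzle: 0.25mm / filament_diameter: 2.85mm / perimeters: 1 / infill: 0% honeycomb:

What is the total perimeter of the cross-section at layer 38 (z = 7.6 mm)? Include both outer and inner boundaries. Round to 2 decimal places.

72.00 mm

At z = 7.6 mm: the cube is present — its section is the full 28×8 rectangle (perimeter 72.00 mm); the 23.5×7.5 cube at (13, 10.5) contributes its full rectangle (perimeter 62.00 mm); the cube at (-1.5, 14) is present — its section is the full 26×24 rectangle (perimeter 100.00 mm); Subtracting the remaining from the first: starting from the 28×8 cube, the 23.5×7.5 cube at (13, 10.5) misses the remaining region (no effect); the 26×24 cube at (-1.5, 14) misses the remaining region (no effect) — boundary = 72.00 mm. Overall, the cross-section is a single solid region. Total boundary length (outer) = 72.00 mm.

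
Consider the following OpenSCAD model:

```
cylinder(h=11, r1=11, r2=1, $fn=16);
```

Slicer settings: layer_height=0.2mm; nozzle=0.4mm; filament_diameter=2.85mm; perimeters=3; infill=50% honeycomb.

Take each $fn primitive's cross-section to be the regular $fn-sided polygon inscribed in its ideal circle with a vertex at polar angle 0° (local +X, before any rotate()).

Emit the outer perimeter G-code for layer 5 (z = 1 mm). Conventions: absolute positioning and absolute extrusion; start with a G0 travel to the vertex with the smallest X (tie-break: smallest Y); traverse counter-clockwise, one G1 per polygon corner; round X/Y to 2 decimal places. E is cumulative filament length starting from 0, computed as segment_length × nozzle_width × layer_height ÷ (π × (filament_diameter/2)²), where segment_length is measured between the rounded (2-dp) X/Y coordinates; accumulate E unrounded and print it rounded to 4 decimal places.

At z = 1 mm: the cone contributes a regular 16-gon of circumradius 10.091 (interpolated between r1=11 and r2=1 at t=0.091). The outline is a single polygon with 16 vertices. Extrusion per mm of travel: 0.4 × 0.2 / (π × 1.425²) = 0.012540. Accumulating E over each segment gives final E = 0.7900.

G0 X-10.09 Y0.00 Z1.00
G1 X-9.32 Y-3.86 E0.0494
G1 X-7.14 Y-7.14 E0.0987
G1 X-3.86 Y-9.32 E0.1481
G1 X0.00 Y-10.09 E0.1975
G1 X3.86 Y-9.32 E0.2469
G1 X7.14 Y-7.14 E0.2962
G1 X9.32 Y-3.86 E0.3456
G1 X10.09 Y0.00 E0.3950
G1 X9.32 Y3.86 E0.4444
G1 X7.14 Y7.14 E0.4937
G1 X3.86 Y9.32 E0.5431
G1 X0.00 Y10.09 E0.5925
G1 X-3.86 Y9.32 E0.6418
G1 X-7.14 Y7.14 E0.6912
G1 X-9.32 Y3.86 E0.7406
G1 X-10.09 Y0.00 E0.7900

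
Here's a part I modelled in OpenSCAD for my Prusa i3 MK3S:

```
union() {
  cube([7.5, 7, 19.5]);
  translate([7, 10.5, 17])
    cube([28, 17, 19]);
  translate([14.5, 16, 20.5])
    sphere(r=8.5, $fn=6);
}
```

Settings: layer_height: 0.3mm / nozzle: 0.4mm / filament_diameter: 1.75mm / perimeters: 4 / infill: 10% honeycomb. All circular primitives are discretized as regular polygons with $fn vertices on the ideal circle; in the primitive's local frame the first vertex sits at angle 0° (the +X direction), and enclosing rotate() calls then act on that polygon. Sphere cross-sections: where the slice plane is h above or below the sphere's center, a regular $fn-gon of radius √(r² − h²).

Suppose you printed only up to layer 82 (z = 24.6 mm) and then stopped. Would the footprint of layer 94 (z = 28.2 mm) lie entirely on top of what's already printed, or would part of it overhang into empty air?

Compare the two slices. At z = 24.6: the cube is absent (z outside [0, 19.5]); the 28×17 cube at (7, 10.5) contributes its full rectangle (area 476.00 mm²); the r=8.5 sphere at (14.5, 16) contributes a regular 6-gon of circumradius √(8.5²−4.1²) = 7.446 (area = (6/2)·7.446²·sin(360°/6) = 144.04 mm²); Taking the union: the regions partially overlap — summed areas 620.04 mm² minus the doubly-counted overlap 136.46 mm² gives 483.58 mm² — area = 483.58 mm². At z = 28.2: the cube does not reach this height (z outside [0, 19.5]); the cube at (7, 10.5) (footprint 28×17) is included at this height (area 476.00 mm²); the r=8.5 sphere at (14.5, 16) contributes a regular 6-gon of circumradius √(8.5²−7.7²) = 3.600 (area = (6/2)·3.600²·sin(360°/6) = 33.67 mm²); Taking the union: the r=8.5 sphere at (14.5, 16) lies entirely inside the 28×17 cube at (7, 10.5), so the union is just the 28×17 cube at (7, 10.5) — area = 476.00 mm². Checking containment: the cross-section at z = 28.2 is a subset of the cross-section at z = 24.6.

entirely on top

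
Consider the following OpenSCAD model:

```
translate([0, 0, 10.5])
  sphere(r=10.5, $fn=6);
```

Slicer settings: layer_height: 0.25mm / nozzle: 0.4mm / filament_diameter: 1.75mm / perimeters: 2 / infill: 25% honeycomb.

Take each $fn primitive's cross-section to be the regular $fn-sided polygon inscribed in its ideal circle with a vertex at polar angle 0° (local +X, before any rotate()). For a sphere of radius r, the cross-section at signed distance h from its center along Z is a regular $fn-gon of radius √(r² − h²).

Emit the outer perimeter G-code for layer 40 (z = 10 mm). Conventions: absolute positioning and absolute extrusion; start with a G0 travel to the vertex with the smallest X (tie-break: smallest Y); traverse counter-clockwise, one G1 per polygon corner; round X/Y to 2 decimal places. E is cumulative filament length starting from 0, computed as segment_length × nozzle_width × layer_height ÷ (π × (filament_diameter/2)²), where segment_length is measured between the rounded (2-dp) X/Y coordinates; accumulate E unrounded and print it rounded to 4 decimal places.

G0 X-10.49 Y0.00 Z10.00
G1 X-5.24 Y-9.08 E0.4361
G1 X5.24 Y-9.08 E0.8718
G1 X10.49 Y0.00 E1.3078
G1 X5.24 Y9.08 E1.7439
G1 X-5.24 Y9.08 E2.1796
G1 X-10.49 Y0.00 E2.6157

At z = 10 mm: the sphere: section is a regular 6-gon, circumradius = √(r²−h²) = √(10.5²−0.5²) = 10.488. The outline is a single polygon with 6 vertices. Extrusion per mm of travel: 0.4 × 0.25 / (π × 0.875²) = 0.041575. Accumulating E over each segment gives final E = 2.6157.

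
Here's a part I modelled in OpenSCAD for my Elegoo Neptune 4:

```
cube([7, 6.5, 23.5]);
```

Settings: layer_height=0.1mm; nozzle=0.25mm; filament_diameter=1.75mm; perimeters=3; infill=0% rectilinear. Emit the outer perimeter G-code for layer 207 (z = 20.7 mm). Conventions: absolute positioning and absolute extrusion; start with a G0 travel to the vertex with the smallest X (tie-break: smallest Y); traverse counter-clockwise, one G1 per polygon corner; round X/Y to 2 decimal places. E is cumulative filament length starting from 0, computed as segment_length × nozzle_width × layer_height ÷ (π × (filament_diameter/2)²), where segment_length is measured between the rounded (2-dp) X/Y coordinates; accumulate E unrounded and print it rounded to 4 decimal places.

G0 X0.00 Y0.00 Z20.70
G1 X7.00 Y0.00 E0.0728
G1 X7.00 Y6.50 E0.1403
G1 X0.00 Y6.50 E0.2131
G1 X0.00 Y0.00 E0.2806

At z = 20.7 mm: the 7×6.5 cube contributes its full rectangle. The outline is a single polygon with 4 vertices. Extrusion per mm of travel: 0.25 × 0.1 / (π × 0.875²) = 0.010394. Accumulating E over each segment gives final E = 0.2806.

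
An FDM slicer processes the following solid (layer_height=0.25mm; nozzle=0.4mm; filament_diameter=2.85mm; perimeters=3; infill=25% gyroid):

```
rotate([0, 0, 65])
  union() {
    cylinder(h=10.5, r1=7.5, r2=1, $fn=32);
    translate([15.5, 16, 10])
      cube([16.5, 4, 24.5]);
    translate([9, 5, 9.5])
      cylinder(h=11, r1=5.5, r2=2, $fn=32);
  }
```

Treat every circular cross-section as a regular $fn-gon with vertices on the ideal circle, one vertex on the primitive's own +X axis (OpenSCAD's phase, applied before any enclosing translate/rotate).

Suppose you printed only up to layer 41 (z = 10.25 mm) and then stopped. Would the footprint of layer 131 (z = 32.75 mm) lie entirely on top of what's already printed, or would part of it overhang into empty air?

Compare the two slices. At z = 10.25: the cone: at t=0.976 of its height the radius interpolates to r₁+(r₂−r₁)t = 1.155, giving a regular 32-gon of that circumradius (area = (32/2)·1.155²·sin(360°/32) = 4.16 mm²); the cube at (15.5, 16) is present — its section is the full 16.5×4 rectangle (area 66.00 mm²); the cone at (9, 5) contributes a regular 32-gon of circumradius 5.261 (interpolated between r1=5.5 and r2=2 at t=0.068) (area = (32/2)·5.261²·sin(360°/32) = 86.41 mm²); Taking the union: the 3 present regions are separate (no shared area or edge), so areas and boundary lengths simply add and each stays a separate island — area = 156.57 mm²; (rotated 65° about Z; rotation is an isometry so areas/perimeters/island counts are preserved). At z = 32.75: the cone does not reach this height (z outside [0, 10.5]); the cube at (15.5, 16) is present — its section is the full 16.5×4 rectangle (area 66.00 mm²); the cone at (9, 5) does not reach this height (z outside [9.5, 20.5]); Taking the union: only the 16.5×4 cube at (15.5, 16) is present, so the union is just that shape — area = 66.00 mm²; (rotated 65° about Z; rotation is an isometry so areas/perimeters/island counts are preserved). Checking containment: the cross-section at z = 32.75 is a subset of the cross-section at z = 10.25.

entirely on top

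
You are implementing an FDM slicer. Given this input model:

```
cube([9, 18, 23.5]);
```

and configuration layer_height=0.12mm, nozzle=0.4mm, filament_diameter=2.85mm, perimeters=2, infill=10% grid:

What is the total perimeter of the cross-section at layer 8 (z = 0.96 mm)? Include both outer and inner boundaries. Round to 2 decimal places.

At z = 0.96 mm: the cube is present — its section is the full 9×18 rectangle (perimeter 54.00 mm). Overall, the cross-section is a single solid region. Total boundary length (outer) = 54.00 mm.

54.00 mm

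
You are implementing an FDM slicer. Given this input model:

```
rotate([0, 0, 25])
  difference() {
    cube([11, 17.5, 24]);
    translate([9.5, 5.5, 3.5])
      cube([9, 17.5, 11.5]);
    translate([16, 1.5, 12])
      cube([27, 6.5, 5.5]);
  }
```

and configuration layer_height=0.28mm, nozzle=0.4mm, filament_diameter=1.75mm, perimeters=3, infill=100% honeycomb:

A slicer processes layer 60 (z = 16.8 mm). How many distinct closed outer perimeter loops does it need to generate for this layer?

At z = 16.8 mm: the cube (footprint 11×17.5) is included at this height; the cube at (9.5, 5.5) does not reach this height (z outside [3.5, 15]); the cube at (16, 1.5) (footprint 27×6.5) is included at this height; Taking the first minus the rest: starting from the 11×17.5 cube, the 27×6.5 cube at (16, 1.5) misses the remaining region (no effect) — 1 connected region; (rotated 25° about Z; rotation is an isometry so areas/perimeters/island counts are preserved). The result has 1 disconnected region.

1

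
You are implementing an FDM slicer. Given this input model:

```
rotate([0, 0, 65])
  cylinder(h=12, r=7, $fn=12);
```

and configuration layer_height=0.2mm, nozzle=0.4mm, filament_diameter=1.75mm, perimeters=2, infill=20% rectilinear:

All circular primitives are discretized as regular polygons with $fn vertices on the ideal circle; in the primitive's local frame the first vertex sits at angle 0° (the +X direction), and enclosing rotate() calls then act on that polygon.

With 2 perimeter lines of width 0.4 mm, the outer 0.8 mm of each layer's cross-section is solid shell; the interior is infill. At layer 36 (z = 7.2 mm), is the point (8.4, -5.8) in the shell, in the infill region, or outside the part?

At z = 7.2 mm: the cylinder: section is a regular 12-gon, circumradius r=7; (rotated 65° about Z; rotation is an isometry so areas/perimeters/island counts are preserved). Overall, the cross-section is a single solid region. Undo the 65° rotation: the query point maps to (-1.707, -10.064) in the un-rotated model frame. The nearest boundary edge runs (-3.50, -6.06)→(-0.00, -7.00); distance from the point to it = 3.40 mm. The point is not inside any of the regions above, so it lies outside the cross-section (3.40 mm from the nearest boundary).

outside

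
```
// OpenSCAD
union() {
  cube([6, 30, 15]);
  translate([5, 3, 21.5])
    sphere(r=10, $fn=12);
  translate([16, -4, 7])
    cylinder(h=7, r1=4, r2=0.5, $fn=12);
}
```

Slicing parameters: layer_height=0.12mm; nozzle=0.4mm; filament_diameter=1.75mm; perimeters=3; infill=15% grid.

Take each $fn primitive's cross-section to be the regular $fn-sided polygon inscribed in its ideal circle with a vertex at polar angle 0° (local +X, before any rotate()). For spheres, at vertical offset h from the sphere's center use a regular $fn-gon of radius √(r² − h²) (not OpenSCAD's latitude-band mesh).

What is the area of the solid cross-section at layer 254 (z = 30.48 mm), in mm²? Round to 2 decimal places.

58.08 mm²

At z = 30.48 mm: the cube does not reach this height (z outside [0, 15]); the r=10 sphere at (5, 3) slices to a regular 12-gon of circumradius 4.400 (√(r²−h²) with h=8.98 from center) (area = (12/2)·4.400²·sin(360°/12) = 58.08 mm²); the cone at (16, -4) does not reach this height (z outside [7, 14]); Taking the union: only the r=10 sphere at (5, 3) is present, so the union is just that shape — area = 58.08 mm². Overall, the cross-section is a single solid region. Net area = 58.08 mm².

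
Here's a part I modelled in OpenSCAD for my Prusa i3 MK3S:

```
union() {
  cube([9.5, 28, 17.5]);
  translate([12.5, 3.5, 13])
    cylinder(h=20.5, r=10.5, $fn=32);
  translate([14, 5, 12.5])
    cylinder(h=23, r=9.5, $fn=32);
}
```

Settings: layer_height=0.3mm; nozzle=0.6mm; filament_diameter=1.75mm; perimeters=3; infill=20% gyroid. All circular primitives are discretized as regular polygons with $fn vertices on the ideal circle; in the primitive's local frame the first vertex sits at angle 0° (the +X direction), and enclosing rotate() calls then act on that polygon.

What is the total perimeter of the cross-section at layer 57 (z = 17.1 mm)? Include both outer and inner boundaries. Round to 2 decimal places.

105.10 mm

At z = 17.1 mm: the cube is present — its section is the full 9.5×28 rectangle (perimeter 75.00 mm); the cylinder at (12.5, 3.5): section is a regular 32-gon, circumradius r=10.5 (perimeter = 2·32·10.500·sin(180°/32) = 65.87 mm); the cylinder at (14, 5): section is a regular 32-gon, circumradius r=9.5 (perimeter = 2·32·9.500·sin(180°/32) = 59.59 mm); Merging all regions: the regions partially overlap (shared area 346.44 mm²), so the edge portions inside another operand are dropped and the merged outline is re-measured after clipping — boundary = 105.10 mm. Overall, the cross-section is a single solid region. Total boundary length (outer) = 105.10 mm.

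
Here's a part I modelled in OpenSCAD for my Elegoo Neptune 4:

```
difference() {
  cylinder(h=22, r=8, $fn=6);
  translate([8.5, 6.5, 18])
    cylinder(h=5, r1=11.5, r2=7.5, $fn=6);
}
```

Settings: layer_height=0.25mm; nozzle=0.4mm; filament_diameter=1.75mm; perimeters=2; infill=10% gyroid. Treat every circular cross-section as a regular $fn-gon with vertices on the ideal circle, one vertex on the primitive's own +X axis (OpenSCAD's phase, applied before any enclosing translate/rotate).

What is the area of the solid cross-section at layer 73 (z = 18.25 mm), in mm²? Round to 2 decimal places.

At z = 18.25 mm: the r=8 cylinder contributes a regular 6-gon of circumradius 8 (area = (6/2)·8.000²·sin(360°/6) = 166.28 mm²); the cone at (8.5, 6.5) (r1=11.5→r2=7.5) has section circumradius 11.300 here — a regular 6-gon (area = (6/2)·11.300²·sin(360°/6) = 331.75 mm²); After the difference (first − rest): starting from the r=8 cylinder (166.28 mm²), the cone at (8.5, 6.5) partially overlaps it — only the 65.64 mm² overlap (of its 331.75 mm²) is removed, clipping the outline — area = 100.63 mm². Overall, the cross-section is a single solid region. Net area = 100.63 mm².

100.63 mm²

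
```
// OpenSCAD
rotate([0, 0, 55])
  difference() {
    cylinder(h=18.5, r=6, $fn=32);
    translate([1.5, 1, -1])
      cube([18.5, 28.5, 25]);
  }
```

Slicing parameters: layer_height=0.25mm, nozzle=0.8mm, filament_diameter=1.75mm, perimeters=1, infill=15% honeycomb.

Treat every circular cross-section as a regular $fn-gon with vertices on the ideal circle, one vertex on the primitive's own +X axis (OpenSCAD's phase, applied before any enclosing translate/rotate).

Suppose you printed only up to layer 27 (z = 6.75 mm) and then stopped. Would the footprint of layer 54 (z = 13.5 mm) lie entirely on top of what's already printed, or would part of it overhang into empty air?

entirely on top

Compare the two slices. At z = 6.75: the cylinder: section is a regular 32-gon, circumradius r=6 (area = (32/2)·6.000²·sin(360°/32) = 112.37 mm²); the 18.5×28.5 cube at (1.5, 1) contributes its full rectangle (area 527.25 mm²); Taking the first minus the rest: starting from the r=6 cylinder (112.37 mm²), the 18.5×28.5 cube at (1.5, 1) partially overlaps it — only the 14.76 mm² overlap (of its 527.25 mm²) is removed, clipping the outline — area = 97.61 mm²; (whole slice rotated 55° about Z — lengths, areas and connectivity unchanged). At z = 13.5: the r=6 cylinder contributes a regular 32-gon of circumradius 6 (area = (32/2)·6.000²·sin(360°/32) = 112.37 mm²); the cube at (1.5, 1) is present — its section is the full 18.5×28.5 rectangle (area 527.25 mm²); After the difference (first − rest): starting from the r=6 cylinder (112.37 mm²), the 18.5×28.5 cube at (1.5, 1) partially overlaps it — only the 14.76 mm² overlap (of its 527.25 mm²) is removed, clipping the outline — area = 97.61 mm²; (whole slice rotated 55° about Z — lengths, areas and connectivity unchanged). Checking containment: the cross-section at z = 13.5 is a subset of the cross-section at z = 6.75.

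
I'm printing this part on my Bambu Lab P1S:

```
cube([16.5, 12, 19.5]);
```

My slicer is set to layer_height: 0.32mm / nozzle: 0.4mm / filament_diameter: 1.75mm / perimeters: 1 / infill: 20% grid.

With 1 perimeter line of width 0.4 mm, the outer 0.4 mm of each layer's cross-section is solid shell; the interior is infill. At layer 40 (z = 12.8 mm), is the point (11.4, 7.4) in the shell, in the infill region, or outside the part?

infill

At z = 12.8 mm: the cube (footprint 16.5×12) is included at this height. Overall, the cross-section is a single solid region. The nearest boundary edge runs (16.50, 12.00)→(0.00, 12.00); distance from the point to it = 4.60 mm. The point is inside the cross-section and 4.60 mm from the nearest boundary — more than the 0.4 mm shell width (1 × 0.4), so it's in the infill interior.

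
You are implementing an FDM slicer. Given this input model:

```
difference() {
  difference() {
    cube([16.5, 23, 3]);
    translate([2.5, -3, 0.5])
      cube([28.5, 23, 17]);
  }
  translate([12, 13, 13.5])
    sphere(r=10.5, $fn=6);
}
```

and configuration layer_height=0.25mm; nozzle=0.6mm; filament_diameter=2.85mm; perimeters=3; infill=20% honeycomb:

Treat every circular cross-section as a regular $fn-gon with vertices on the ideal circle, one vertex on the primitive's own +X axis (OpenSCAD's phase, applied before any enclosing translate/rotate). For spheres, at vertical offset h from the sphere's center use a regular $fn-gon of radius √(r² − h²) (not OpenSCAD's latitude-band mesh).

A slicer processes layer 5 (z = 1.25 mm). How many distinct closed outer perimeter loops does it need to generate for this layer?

1

At z = 1.25 mm: the cube is present — its section is the full 16.5×23 rectangle; the cube at (2.5, -3) (footprint 28.5×23) is included at this height; Taking the first minus the rest: starting from the 16.5×23 cube, the 28.5×23 cube at (2.5, -3) partially overlaps it — only the 280.00 mm² overlap (of its 655.50 mm²) is removed, clipping the outline — 1 connected region; the sphere at (12, 13) does not reach this height (|z−center|=12.250 > r=10.5); After the difference (first − rest): none of the subtracted shapes is present at this height, so that combined region is unchanged — 1 connected region. The result has 1 disconnected region.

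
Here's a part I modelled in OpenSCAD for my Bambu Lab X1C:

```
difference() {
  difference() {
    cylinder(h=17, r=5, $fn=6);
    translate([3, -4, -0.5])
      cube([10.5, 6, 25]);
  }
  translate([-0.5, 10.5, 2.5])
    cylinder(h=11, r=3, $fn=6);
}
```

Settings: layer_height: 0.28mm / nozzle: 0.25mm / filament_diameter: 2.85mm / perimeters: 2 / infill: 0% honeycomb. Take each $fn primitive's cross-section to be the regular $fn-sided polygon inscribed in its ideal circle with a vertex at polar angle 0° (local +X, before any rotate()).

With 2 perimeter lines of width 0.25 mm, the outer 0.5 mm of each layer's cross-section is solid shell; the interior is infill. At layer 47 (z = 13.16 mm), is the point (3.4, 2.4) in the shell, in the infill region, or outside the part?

At z = 13.16 mm: the r=5 cylinder gives a regular 6-gon of circumradius 5 (constant along its height); the cube at (3, -4) is present — its section is the full 10.5×6 rectangle; After the difference (first − rest): starting from the r=5 cylinder, the 10.5×6 cube at (3, -4) partially overlaps it — only the 6.31 mm² overlap (of its 63.00 mm²) is removed, clipping the outline — 1 connected region; the cylinder at (-0.5, 10.5): section is a regular 6-gon, circumradius r=3; After the difference (first − rest): starting from that combined region, the r=3 cylinder at (-0.5, 10.5) misses the remaining region (no effect) — 1 connected region. Overall, the cross-section is a single solid region. The nearest boundary edge runs (2.50, 4.33)→(3.85, 2.00); distance from the point to it = 0.19 mm. The point is inside the cross-section, 0.19 mm from the nearest boundary — within the 0.5 mm shell band (2 × 0.25).

shell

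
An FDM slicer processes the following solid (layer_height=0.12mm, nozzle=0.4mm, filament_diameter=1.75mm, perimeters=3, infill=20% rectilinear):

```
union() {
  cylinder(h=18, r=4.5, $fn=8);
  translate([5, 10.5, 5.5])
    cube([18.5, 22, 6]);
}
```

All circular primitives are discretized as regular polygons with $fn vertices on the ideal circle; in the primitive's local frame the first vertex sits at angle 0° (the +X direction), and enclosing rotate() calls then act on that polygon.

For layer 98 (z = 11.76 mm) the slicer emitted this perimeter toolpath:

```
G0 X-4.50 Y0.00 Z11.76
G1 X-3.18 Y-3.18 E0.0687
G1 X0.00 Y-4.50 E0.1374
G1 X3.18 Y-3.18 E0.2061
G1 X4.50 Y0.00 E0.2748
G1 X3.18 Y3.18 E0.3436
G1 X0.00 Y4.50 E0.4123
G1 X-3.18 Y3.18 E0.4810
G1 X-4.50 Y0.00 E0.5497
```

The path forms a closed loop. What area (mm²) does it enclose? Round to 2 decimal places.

Apply the shoelace formula to the sequence of (X, Y) vertices; enclosed area = 57.24 mm².

57.24 mm²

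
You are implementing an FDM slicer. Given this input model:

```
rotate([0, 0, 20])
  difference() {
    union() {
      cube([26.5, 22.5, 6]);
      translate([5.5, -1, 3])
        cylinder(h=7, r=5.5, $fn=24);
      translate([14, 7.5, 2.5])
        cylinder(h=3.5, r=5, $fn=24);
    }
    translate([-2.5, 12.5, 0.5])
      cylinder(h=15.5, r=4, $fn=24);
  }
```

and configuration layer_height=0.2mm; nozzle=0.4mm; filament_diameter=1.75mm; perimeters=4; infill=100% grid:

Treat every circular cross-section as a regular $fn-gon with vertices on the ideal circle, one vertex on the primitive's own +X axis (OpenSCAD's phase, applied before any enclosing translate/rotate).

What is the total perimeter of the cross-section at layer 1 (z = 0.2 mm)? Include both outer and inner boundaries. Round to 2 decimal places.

98.00 mm

At z = 0.2 mm: the cube is present — its section is the full 26.5×22.5 rectangle (perimeter 98.00 mm); the cylinder at (5.5, -1) is not intersected at this z (z outside [3, 10]); the cylinder at (14, 7.5) does not reach this height (z outside [2.5, 6]); Merging all regions: only the 26.5×22.5 cube is present, so the union is just that shape — boundary = 98.00 mm; the cylinder at (-2.5, 12.5) does not reach this height (z outside [0.5, 16]); Taking the first minus the rest: none of the subtracted shapes is present at this height, so that combined region is unchanged — boundary = 98.00 mm; (whole slice rotated 20° about Z — lengths, areas and connectivity unchanged). Overall, the cross-section is a single solid region. Total boundary length (outer) = 98.00 mm.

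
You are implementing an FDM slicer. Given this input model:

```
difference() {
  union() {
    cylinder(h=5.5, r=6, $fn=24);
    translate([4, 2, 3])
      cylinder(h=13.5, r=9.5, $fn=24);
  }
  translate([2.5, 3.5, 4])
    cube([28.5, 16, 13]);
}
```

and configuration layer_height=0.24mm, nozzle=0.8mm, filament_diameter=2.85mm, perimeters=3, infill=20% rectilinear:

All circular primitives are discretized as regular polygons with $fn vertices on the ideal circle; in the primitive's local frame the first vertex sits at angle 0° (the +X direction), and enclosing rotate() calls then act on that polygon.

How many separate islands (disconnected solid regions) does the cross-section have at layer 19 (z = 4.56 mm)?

1

At z = 4.56 mm: the r=6 cylinder contributes a regular 24-gon of circumradius 6; the r=9.5 cylinder at (4, 2) contributes a regular 24-gon of circumradius 9.5; Taking the union: the regions partially overlap (shared area 105.18 mm²), so overlapping operands fuse into one piece — 1 connected region; the 28.5×16 cube at (2.5, 3.5) contributes its full rectangle; Taking the first minus the rest: starting from that combined region, the 28.5×16 cube at (2.5, 3.5) partially overlaps it — only the 67.83 mm² overlap (of its 456.00 mm²) is removed, clipping the outline — 1 connected region. Overall, the cross-section is a single solid region. Island count = 1.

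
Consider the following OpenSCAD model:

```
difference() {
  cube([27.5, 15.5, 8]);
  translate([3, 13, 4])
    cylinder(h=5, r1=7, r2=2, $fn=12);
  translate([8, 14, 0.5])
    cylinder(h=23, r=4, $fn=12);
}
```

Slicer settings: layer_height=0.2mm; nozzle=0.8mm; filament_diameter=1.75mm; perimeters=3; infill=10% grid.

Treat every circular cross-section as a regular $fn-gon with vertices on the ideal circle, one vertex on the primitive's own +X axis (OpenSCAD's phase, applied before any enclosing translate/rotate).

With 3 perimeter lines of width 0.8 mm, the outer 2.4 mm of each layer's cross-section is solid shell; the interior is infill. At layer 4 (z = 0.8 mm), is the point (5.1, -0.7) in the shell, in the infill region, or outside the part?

outside

At z = 0.8 mm: the 27.5×15.5 cube contributes its full rectangle; the cone at (3, 13) does not reach this height (z outside [4, 9]); the cylinder at (8, 14): section is a regular 12-gon, circumradius r=4; After the difference (first − rest): starting from the 27.5×15.5 cube, the r=4 cylinder at (8, 14) partially overlaps it — only the 35.40 mm² overlap (of its 48.00 mm²) is removed, clipping the outline — 1 connected region. Overall, the cross-section is a single solid region. The nearest boundary edge runs (27.50, 0.00)→(0.00, 0.00); distance from the point to it = 0.70 mm. The point is not inside any of the regions above, so it lies outside the cross-section (0.70 mm from the nearest boundary).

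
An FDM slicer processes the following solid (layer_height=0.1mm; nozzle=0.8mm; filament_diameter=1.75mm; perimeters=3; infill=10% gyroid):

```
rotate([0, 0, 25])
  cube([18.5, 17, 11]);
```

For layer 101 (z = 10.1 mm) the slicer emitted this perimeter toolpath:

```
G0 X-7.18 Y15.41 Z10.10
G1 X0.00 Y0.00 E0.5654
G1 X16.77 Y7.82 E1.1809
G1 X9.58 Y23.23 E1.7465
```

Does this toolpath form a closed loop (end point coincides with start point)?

Start point (G0): (-7.18, 15.41). End point (last G1): the path does not return to the start — open.

no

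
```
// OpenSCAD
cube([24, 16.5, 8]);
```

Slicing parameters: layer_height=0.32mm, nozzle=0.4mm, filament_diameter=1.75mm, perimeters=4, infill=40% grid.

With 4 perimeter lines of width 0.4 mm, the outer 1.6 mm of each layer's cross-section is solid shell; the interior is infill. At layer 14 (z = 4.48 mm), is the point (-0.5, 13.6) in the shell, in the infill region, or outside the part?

At z = 4.48 mm: the cube (footprint 24×16.5) is included at this height. Overall, the cross-section is a single solid region. The nearest boundary edge runs (0.00, 16.50)→(0.00, 0.00); distance from the point to it = 0.50 mm. The point is not inside any of the regions above, so it lies outside the cross-section (0.50 mm from the nearest boundary).

outside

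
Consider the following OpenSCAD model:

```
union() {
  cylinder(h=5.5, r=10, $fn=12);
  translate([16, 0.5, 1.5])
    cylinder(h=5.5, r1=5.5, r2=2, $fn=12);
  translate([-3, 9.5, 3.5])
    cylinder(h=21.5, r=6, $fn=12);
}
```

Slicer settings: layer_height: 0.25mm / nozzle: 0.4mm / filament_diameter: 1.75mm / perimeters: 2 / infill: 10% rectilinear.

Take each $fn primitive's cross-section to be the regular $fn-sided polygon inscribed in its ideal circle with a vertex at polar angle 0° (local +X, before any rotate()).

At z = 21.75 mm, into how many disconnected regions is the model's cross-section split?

1

At z = 21.75 mm: the cylinder does not reach this height (z outside [0, 5.5]); the cone at (16, 0.5) is absent (z outside [1.5, 7]); the r=6 cylinder at (-3, 9.5) contributes a regular 12-gon of circumradius 6; Combining (union): only the r=6 cylinder at (-3, 9.5) is present, so the union is just that shape — 1 connected region. The result has 1 disconnected region.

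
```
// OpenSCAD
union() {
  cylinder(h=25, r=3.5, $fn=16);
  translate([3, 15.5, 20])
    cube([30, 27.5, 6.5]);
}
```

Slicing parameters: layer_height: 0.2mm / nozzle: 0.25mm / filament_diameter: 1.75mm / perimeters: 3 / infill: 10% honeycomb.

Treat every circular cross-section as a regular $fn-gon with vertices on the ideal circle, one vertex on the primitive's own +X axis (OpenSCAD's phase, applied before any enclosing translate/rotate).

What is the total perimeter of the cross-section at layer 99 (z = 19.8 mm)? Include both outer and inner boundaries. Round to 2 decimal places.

At z = 19.8 mm: the cylinder: section is a regular 16-gon, circumradius r=3.5 (perimeter = 2·16·3.500·sin(180°/16) = 21.85 mm); the cube at (3, 15.5) is not intersected at this z (z outside [20, 26.5]); Taking the union: only the r=3.5 cylinder is present, so the union is just that shape — boundary = 21.85 mm. Overall, the cross-section is a single solid region. Total boundary length (outer) = 21.85 mm.

21.85 mm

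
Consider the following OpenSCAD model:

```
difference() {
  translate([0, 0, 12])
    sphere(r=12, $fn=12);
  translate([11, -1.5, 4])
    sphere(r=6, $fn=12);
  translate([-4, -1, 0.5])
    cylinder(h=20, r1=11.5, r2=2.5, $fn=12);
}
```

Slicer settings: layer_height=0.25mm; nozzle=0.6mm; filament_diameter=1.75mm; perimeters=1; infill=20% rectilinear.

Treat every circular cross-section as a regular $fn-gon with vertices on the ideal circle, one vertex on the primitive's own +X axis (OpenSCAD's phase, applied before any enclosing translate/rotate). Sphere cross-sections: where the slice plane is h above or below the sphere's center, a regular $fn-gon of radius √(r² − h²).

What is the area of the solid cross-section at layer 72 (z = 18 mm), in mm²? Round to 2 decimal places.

284.58 mm²

At z = 18 mm: the r=12 sphere slices to a regular 12-gon of circumradius 10.392 (√(r²−h²) with h=6 from center) (area = (12/2)·10.392²·sin(360°/12) = 324.00 mm²); the sphere at (11, -1.5) does not reach this height (|z−center|=14.000 > r=6); the cone at (-4, -1) (r1=11.5→r2=2.5) has section circumradius 3.625 here — a regular 12-gon (area = (12/2)·3.625²·sin(360°/12) = 39.42 mm²); Subtracting the remaining from the first: starting from the r=12 sphere (324.00 mm²), the cone at (-4, -1) lies wholly inside it (removes its full 39.42 mm² and its 22.52 mm outline becomes a hole wall) — area = 284.58 mm². Overall, the cross-section is one region with 1 hole. Net area = 284.58 mm².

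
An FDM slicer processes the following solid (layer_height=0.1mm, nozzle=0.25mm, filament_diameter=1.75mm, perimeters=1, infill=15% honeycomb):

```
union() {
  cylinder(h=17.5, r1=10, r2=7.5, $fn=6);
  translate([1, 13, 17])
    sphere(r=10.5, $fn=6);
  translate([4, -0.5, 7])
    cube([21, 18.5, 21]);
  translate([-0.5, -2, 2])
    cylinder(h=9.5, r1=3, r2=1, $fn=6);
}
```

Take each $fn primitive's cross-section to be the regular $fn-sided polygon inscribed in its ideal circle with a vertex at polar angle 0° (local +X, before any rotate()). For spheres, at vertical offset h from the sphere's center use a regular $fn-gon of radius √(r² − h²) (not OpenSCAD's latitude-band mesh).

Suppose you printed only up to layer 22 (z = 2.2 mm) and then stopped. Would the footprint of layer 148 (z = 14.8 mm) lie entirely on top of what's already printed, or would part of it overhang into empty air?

part overhangs

Compare the two slices. At z = 2.2: the cone contributes a regular 6-gon of circumradius 9.686 (interpolated between r1=10 and r2=7.5 at t=0.126) (area = (6/2)·9.686²·sin(360°/6) = 243.73 mm²); the sphere at (1, 13) does not reach this height (|z−center|=14.800 > r=10.5); the cube at (4, -0.5) is absent (z outside [7, 28]); the cone at (-0.5, -2) (r1=3→r2=1) has section circumradius 2.958 here — a regular 6-gon (area = (6/2)·2.958²·sin(360°/6) = 22.73 mm²); Taking the union: the cone at (-0.5, -2) lies entirely inside the cone, so the union is just the cone — area = 243.73 mm². At z = 14.8: the cone (r1=10→r2=7.5) has section circumradius 7.886 here — a regular 6-gon (area = (6/2)·7.886²·sin(360°/6) = 161.56 mm²); the sphere at (1, 13): section is a regular 6-gon, circumradius = √(r²−h²) = √(10.5²−2.2²) = 10.267 (area = (6/2)·10.267²·sin(360°/6) = 273.86 mm²); the cube at (4, -0.5) is present — its section is the full 21×18.5 rectangle (area 388.50 mm²); the cone at (-0.5, -2) does not reach this height (z outside [2, 11.5]); Combining (union): the regions partially overlap — summed areas 823.92 mm² minus the doubly-counted overlap 108.77 mm² gives 715.15 mm² — area = 715.15 mm². Checking containment: at z = 14.8 the cross-section extends beyond the z = 2.2 cross-section by about 522.55 mm².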